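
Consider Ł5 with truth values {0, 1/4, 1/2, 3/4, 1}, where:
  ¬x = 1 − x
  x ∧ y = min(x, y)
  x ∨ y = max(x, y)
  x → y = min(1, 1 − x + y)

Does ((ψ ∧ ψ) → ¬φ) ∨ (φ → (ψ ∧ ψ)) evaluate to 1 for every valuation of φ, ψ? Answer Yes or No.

Counterexample: take φ = 3/4, ψ = 1/2.
ψ ∧ ψ = 1/2 ∧ 1/2 = 1/2
¬φ = ¬3/4 = 1/4
(ψ ∧ ψ) → ¬φ = 1/2 → 1/4 = 3/4
ψ ∧ ψ = 1/2 ∧ 1/2 = 1/2
φ → (ψ ∧ ψ) = 3/4 → 1/2 = 3/4
((ψ ∧ ψ) → ¬φ) ∨ (φ → (ψ ∧ ψ)) = 3/4 ∨ 3/4 = 3/4
This gives 3/4 ≠ 1.

No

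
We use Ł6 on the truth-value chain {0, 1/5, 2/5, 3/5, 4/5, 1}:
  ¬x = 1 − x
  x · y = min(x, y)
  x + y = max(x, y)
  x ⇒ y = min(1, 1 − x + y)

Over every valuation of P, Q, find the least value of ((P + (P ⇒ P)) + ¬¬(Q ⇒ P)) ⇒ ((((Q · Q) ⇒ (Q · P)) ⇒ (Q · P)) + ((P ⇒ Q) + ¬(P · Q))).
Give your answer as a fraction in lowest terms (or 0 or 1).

Take P = 4/5, Q = 2/5:
P ⇒ P = 4/5 ⇒ 4/5 = 1
P + (P ⇒ P) = 4/5 + 1 = 1
Q ⇒ P = 2/5 ⇒ 4/5 = 1
¬(Q ⇒ P) = ¬1 = 0
¬¬(Q ⇒ P) = ¬0 = 1
(P + (P ⇒ P)) + ¬¬(Q ⇒ P) = 1 + 1 = 1
Q · Q = 2/5 · 2/5 = 2/5
Q · P = 2/5 · 4/5 = 2/5
(Q · Q) ⇒ (Q · P) = 2/5 ⇒ 2/5 = 1
Q · P = 2/5 · 4/5 = 2/5
((Q · Q) ⇒ (Q · P)) ⇒ (Q · P) = 1 ⇒ 2/5 = 2/5
P ⇒ Q = 4/5 ⇒ 2/5 = 3/5
P · Q = 4/5 · 2/5 = 2/5
¬(P · Q) = ¬2/5 = 3/5
(P ⇒ Q) + ¬(P · Q) = 3/5 + 3/5 = 3/5
(((Q · Q) ⇒ (Q · P)) ⇒ (Q · P)) + ((P ⇒ Q) + ¬(P · Q)) = 2/5 + 3/5 = 3/5
((P + (P ⇒ P)) + ¬¬(Q ⇒ P)) ⇒ ((((Q · Q) ⇒ (Q · P)) ⇒ (Q · P)) + ((P ⇒ Q) + ¬(P · Q))) = 1 ⇒ 3/5 = 3/5
No assignment yields a value below 3/5, so this is the minimum.

3/5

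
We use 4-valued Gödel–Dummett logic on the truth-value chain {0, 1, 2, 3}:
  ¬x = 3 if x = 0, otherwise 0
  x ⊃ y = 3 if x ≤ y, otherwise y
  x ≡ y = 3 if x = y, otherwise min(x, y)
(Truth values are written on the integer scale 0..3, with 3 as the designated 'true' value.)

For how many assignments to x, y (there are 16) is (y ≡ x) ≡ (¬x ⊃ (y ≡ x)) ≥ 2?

9

x = 0, y = 0 ↦ 3  ≥
x = 0, y = 1 ↦ 3  ≥
x = 0, y = 2 ↦ 3  ≥
x = 0, y = 3 ↦ 3  ≥
x = 1, y = 0 ↦ 0  <
x = 1, y = 1 ↦ 3  ≥
x = 1, y = 2 ↦ 1  <
x = 1, y = 3 ↦ 1  <
x = 2, y = 0 ↦ 0  <
x = 2, y = 1 ↦ 1  <
x = 2, y = 2 ↦ 3  ≥
x = 2, y = 3 ↦ 2  ≥
x = 3, y = 0 ↦ 0  <
x = 3, y = 1 ↦ 1  <
x = 3, y = 2 ↦ 2  ≥
x = 3, y = 3 ↦ 3  ≥
So 9 of the 16 assignments meet the threshold.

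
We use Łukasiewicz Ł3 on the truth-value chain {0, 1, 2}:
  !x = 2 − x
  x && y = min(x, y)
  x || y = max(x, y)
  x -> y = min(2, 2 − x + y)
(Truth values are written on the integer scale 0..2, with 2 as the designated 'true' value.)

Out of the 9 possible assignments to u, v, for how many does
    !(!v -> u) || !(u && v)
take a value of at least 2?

u = 0, v = 0 ↦ 2  ≥
u = 0, v = 1 ↦ 2  ≥
u = 0, v = 2 ↦ 2  ≥
u = 1, v = 0 ↦ 2  ≥
u = 1, v = 1 ↦ 1  <
u = 1, v = 2 ↦ 1  <
u = 2, v = 0 ↦ 2  ≥
u = 2, v = 1 ↦ 1  <
u = 2, v = 2 ↦ 0  <
So 5 of the 9 assignments meet the threshold.

5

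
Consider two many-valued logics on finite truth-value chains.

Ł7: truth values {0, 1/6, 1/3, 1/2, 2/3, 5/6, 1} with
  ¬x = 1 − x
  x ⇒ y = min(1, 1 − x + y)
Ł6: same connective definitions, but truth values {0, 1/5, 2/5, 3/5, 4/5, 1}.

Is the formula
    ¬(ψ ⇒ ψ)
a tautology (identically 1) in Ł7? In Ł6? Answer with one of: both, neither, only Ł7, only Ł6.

In Ł7: at ψ = 0 the value is 0 — not a tautology.
In Ł6: at ψ = 0 the value is 0 — not a tautology.

neither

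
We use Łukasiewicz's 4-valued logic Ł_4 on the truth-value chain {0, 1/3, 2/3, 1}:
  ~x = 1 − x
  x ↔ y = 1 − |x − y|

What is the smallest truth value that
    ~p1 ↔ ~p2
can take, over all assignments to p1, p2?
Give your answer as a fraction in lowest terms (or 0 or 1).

Take p1 = 0, p2 = 1:
~p1 = ~0 = 1
~p2 = ~1 = 0
~p1 ↔ ~p2 = 1 ↔ 0 = 0
No assignment yields a value below 0, so this is the minimum.

0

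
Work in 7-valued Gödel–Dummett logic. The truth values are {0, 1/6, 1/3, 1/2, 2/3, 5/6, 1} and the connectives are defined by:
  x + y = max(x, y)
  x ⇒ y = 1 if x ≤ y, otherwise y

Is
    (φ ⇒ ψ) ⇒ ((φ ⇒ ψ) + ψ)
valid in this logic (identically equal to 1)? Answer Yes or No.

Yes

At φ = 2/3, ψ = 1, for instance:
φ ⇒ ψ = 2/3 ⇒ 1 = 1
(φ ⇒ ψ) + ψ = 1 + 1 = 1
(φ ⇒ ψ) ⇒ ((φ ⇒ ψ) + ψ) = 1 ⇒ 1 = 1
and checking the remaining 48 assignments likewise gives ≥ 1 in every case.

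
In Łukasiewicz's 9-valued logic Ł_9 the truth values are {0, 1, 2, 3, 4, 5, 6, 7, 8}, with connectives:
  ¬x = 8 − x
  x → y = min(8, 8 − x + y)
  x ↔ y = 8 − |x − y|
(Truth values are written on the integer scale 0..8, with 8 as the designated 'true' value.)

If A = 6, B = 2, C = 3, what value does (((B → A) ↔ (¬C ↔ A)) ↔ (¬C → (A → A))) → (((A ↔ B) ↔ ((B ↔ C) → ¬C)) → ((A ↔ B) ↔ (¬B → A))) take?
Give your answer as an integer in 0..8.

7

B → A = 2 → 6 = 8
¬C = ¬3 = 5
¬C ↔ A = 5 ↔ 6 = 7
(B → A) ↔ (¬C ↔ A) = 8 ↔ 7 = 7
¬C = ¬3 = 5
A → A = 6 → 6 = 8
¬C → (A → A) = 5 → 8 = 8
((B → A) ↔ (¬C ↔ A)) ↔ (¬C → (A → A)) = 7 ↔ 8 = 7
A ↔ B = 6 ↔ 2 = 4
B ↔ C = 2 ↔ 3 = 7
¬C = ¬3 = 5
(B ↔ C) → ¬C = 7 → 5 = 6
(A ↔ B) ↔ ((B ↔ C) → ¬C) = 4 ↔ 6 = 6
A ↔ B = 6 ↔ 2 = 4
¬B = ¬2 = 6
¬B → A = 6 → 6 = 8
(A ↔ B) ↔ (¬B → A) = 4 ↔ 8 = 4
((A ↔ B) ↔ ((B ↔ C) → ¬C)) → ((A ↔ B) ↔ (¬B → A)) = 6 → 4 = 6
(((B → A) ↔ (¬C ↔ A)) ↔ (¬C → (A → A))) → (((A ↔ B) ↔ ((B ↔ C) → ¬C)) → ((A ↔ B) ↔ (¬B → A))) = 7 → 6 = 7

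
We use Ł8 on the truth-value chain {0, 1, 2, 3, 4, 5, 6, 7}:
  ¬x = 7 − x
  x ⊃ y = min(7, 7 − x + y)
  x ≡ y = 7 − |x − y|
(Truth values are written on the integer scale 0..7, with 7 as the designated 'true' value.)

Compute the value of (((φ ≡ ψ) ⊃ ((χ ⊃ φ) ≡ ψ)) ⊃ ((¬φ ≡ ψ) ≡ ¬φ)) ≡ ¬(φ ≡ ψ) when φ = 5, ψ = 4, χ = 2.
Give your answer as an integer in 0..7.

φ ≡ ψ = 5 ≡ 4 = 6
χ ⊃ φ = 2 ⊃ 5 = 7
(χ ⊃ φ) ≡ ψ = 7 ≡ 4 = 4
(φ ≡ ψ) ⊃ ((χ ⊃ φ) ≡ ψ) = 6 ⊃ 4 = 5
¬φ = ¬5 = 2
¬φ ≡ ψ = 2 ≡ 4 = 5
¬φ = ¬5 = 2
(¬φ ≡ ψ) ≡ ¬φ = 5 ≡ 2 = 4
((φ ≡ ψ) ⊃ ((χ ⊃ φ) ≡ ψ)) ⊃ ((¬φ ≡ ψ) ≡ ¬φ) = 5 ⊃ 4 = 6
φ ≡ ψ = 5 ≡ 4 = 6
¬(φ ≡ ψ) = ¬6 = 1
(((φ ≡ ψ) ⊃ ((χ ⊃ φ) ≡ ψ)) ⊃ ((¬φ ≡ ψ) ≡ ¬φ)) ≡ ¬(φ ≡ ψ) = 6 ≡ 1 = 2

2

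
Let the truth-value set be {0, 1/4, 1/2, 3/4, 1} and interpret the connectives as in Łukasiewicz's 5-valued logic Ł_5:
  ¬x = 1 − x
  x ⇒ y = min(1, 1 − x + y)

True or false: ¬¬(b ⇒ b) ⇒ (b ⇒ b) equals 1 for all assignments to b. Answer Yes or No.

b = 0 ↦ 1
b = 1/4 ↦ 1
b = 1/2 ↦ 1
b = 3/4 ↦ 1
b = 1 ↦ 1
Every assignment gives a value ≥ 1.

Yes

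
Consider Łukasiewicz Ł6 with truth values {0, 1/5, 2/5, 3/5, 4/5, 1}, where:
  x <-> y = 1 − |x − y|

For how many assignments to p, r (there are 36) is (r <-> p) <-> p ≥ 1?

8

value 1: 8 assignments (counts)
value 4/5: 10 assignments
value 3/5: 7 assignments
value 2/5: 6 assignments
value 1/5: 3 assignments
value 0: 2 assignments
So 8 of the 36 assignments meet the threshold.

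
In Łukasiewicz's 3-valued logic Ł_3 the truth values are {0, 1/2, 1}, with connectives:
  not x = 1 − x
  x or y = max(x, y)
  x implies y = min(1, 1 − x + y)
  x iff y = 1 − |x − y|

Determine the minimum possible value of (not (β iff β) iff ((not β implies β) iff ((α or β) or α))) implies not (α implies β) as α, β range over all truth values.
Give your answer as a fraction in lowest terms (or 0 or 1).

Take α = 0, β = 1/2:
β iff β = 1/2 iff 1/2 = 1
not (β iff β) = not 1 = 0
not β = not 1/2 = 1/2
not β implies β = 1/2 implies 1/2 = 1
α or β = 0 or 1/2 = 1/2
(α or β) or α = 1/2 or 0 = 1/2
(not β implies β) iff ((α or β) or α) = 1 iff 1/2 = 1/2
not (β iff β) iff ((not β implies β) iff ((α or β) or α)) = 0 iff 1/2 = 1/2
α implies β = 0 implies 1/2 = 1
not (α implies β) = not 1 = 0
(not (β iff β) iff ((not β implies β) iff ((α or β) or α))) implies not (α implies β) = 1/2 implies 0 = 1/2
No assignment yields a value below 1/2, so this is the minimum.

1/2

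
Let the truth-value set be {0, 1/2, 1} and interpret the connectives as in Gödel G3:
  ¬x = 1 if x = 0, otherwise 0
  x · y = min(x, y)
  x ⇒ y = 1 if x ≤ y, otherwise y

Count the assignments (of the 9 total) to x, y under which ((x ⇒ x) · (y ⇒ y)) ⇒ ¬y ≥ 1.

x = 0, y = 0 ↦ 1  ≥
x = 0, y = 1/2 ↦ 0  <
x = 0, y = 1 ↦ 0  <
x = 1/2, y = 0 ↦ 1  ≥
x = 1/2, y = 1/2 ↦ 0  <
x = 1/2, y = 1 ↦ 0  <
x = 1, y = 0 ↦ 1  ≥
x = 1, y = 1/2 ↦ 0  <
x = 1, y = 1 ↦ 0  <
So 3 of the 9 assignments meet the threshold.

3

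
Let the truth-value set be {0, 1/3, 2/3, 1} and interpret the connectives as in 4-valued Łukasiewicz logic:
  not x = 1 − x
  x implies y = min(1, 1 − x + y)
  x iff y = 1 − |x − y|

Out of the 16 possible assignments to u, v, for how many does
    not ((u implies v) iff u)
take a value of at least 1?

u = 0, v = 0 ↦ 1  ≥
u = 0, v = 1/3 ↦ 1  ≥
u = 0, v = 2/3 ↦ 1  ≥
u = 0, v = 1 ↦ 1  ≥
u = 1/3, v = 0 ↦ 1/3  <
u = 1/3, v = 1/3 ↦ 2/3  <
u = 1/3, v = 2/3 ↦ 2/3  <
u = 1/3, v = 1 ↦ 2/3  <
u = 2/3, v = 0 ↦ 1/3  <
u = 2/3, v = 1/3 ↦ 0  <
u = 2/3, v = 2/3 ↦ 1/3  <
u = 2/3, v = 1 ↦ 1/3  <
u = 1, v = 0 ↦ 1  ≥
u = 1, v = 1/3 ↦ 2/3  <
u = 1, v = 2/3 ↦ 1/3  <
u = 1, v = 1 ↦ 0  <
So 5 of the 16 assignments meet the threshold.

5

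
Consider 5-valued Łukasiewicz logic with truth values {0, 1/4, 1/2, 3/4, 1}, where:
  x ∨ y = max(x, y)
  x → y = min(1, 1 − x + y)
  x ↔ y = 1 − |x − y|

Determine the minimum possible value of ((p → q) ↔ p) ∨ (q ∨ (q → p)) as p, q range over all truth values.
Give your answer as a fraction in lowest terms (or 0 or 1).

1/2

Take p = 0, q = 1/2:
p → q = 0 → 1/2 = 1
(p → q) ↔ p = 1 ↔ 0 = 0
q → p = 1/2 → 0 = 1/2
q ∨ (q → p) = 1/2 ∨ 1/2 = 1/2
((p → q) ↔ p) ∨ (q ∨ (q → p)) = 0 ∨ 1/2 = 1/2
No assignment yields a value below 1/2, so this is the minimum.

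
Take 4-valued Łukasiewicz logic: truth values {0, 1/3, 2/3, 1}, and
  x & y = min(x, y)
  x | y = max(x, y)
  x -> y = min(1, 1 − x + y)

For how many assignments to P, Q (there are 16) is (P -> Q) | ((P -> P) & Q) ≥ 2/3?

P = 0, Q = 0 ↦ 1  ≥
P = 0, Q = 1/3 ↦ 1  ≥
P = 0, Q = 2/3 ↦ 1  ≥
P = 0, Q = 1 ↦ 1  ≥
P = 1/3, Q = 0 ↦ 2/3  ≥
P = 1/3, Q = 1/3 ↦ 1  ≥
P = 1/3, Q = 2/3 ↦ 1  ≥
P = 1/3, Q = 1 ↦ 1  ≥
P = 2/3, Q = 0 ↦ 1/3  <
P = 2/3, Q = 1/3 ↦ 2/3  ≥
P = 2/3, Q = 2/3 ↦ 1  ≥
P = 2/3, Q = 1 ↦ 1  ≥
P = 1, Q = 0 ↦ 0  <
P = 1, Q = 1/3 ↦ 1/3  <
P = 1, Q = 2/3 ↦ 2/3  ≥
P = 1, Q = 1 ↦ 1  ≥
So 13 of the 16 assignments meet the threshold.

13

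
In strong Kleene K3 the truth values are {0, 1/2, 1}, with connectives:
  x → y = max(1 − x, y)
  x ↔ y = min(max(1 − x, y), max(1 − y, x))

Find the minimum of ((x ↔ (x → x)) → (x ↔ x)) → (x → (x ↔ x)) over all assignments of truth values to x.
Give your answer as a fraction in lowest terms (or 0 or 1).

1/2

Take x = 1/2:
x → x = 1/2 → 1/2 = 1/2
x ↔ (x → x) = 1/2 ↔ 1/2 = 1/2
x ↔ x = 1/2 ↔ 1/2 = 1/2
(x ↔ (x → x)) → (x ↔ x) = 1/2 → 1/2 = 1/2
x ↔ x = 1/2 ↔ 1/2 = 1/2
x → (x ↔ x) = 1/2 → 1/2 = 1/2
((x ↔ (x → x)) → (x ↔ x)) → (x → (x ↔ x)) = 1/2 → 1/2 = 1/2
No assignment yields a value below 1/2, so this is the minimum.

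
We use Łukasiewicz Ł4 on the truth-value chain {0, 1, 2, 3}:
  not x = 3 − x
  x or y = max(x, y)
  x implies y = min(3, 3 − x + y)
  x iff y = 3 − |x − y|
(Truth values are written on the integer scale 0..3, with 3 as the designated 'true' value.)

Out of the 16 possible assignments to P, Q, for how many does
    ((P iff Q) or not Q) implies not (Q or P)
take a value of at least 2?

P = 0, Q = 0 ↦ 3  ≥
P = 0, Q = 1 ↦ 3  ≥
P = 0, Q = 2 ↦ 3  ≥
P = 0, Q = 3 ↦ 3  ≥
P = 1, Q = 0 ↦ 2  ≥
P = 1, Q = 1 ↦ 2  ≥
P = 1, Q = 2 ↦ 2  ≥
P = 1, Q = 3 ↦ 2  ≥
P = 2, Q = 0 ↦ 1  <
P = 2, Q = 1 ↦ 2  ≥
P = 2, Q = 2 ↦ 1  <
P = 2, Q = 3 ↦ 1  <
P = 3, Q = 0 ↦ 0  <
P = 3, Q = 1 ↦ 1  <
P = 3, Q = 2 ↦ 1  <
P = 3, Q = 3 ↦ 0  <
So 9 of the 16 assignments meet the threshold.

9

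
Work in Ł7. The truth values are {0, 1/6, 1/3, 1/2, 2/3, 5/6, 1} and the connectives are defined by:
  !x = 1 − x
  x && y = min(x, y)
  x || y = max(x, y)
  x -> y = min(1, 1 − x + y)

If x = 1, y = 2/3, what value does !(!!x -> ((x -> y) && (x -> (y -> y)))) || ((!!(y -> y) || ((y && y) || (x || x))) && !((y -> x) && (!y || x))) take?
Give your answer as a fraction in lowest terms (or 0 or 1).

1/3

!x = !1 = 0
!!x = !0 = 1
x -> y = 1 -> 2/3 = 2/3
y -> y = 2/3 -> 2/3 = 1
x -> (y -> y) = 1 -> 1 = 1
(x -> y) && (x -> (y -> y)) = 2/3 && 1 = 2/3
!!x -> ((x -> y) && (x -> (y -> y))) = 1 -> 2/3 = 2/3
!(!!x -> ((x -> y) && (x -> (y -> y)))) = !2/3 = 1/3
y -> y = 2/3 -> 2/3 = 1
!(y -> y) = !1 = 0
!!(y -> y) = !0 = 1
y && y = 2/3 && 2/3 = 2/3
x || x = 1 || 1 = 1
(y && y) || (x || x) = 2/3 || 1 = 1
!!(y -> y) || ((y && y) || (x || x)) = 1 || 1 = 1
y -> x = 2/3 -> 1 = 1
!y = !2/3 = 1/3
!y || x = 1/3 || 1 = 1
(y -> x) && (!y || x) = 1 && 1 = 1
!((y -> x) && (!y || x)) = !1 = 0
(!!(y -> y) || ((y && y) || (x || x))) && !((y -> x) && (!y || x)) = 1 && 0 = 0
!(!!x -> ((x -> y) && (x -> (y -> y)))) || ((!!(y -> y) || ((y && y) || (x || x))) && !((y -> x) && (!y || x))) = 1/3 || 0 = 1/3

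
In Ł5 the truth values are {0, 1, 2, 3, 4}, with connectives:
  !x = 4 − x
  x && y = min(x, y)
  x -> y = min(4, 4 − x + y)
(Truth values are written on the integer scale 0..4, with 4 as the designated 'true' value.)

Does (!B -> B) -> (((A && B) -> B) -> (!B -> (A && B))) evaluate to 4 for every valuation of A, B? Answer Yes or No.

Counterexample: take A = 0, B = 1.
!B = !1 = 3
!B -> B = 3 -> 1 = 2
A && B = 0 && 1 = 0
(A && B) -> B = 0 -> 1 = 4
!B = !1 = 3
A && B = 0 && 1 = 0
!B -> (A && B) = 3 -> 0 = 1
((A && B) -> B) -> (!B -> (A && B)) = 4 -> 1 = 1
(!B -> B) -> (((A && B) -> B) -> (!B -> (A && B))) = 2 -> 1 = 3
This gives 3 ≠ 4.

No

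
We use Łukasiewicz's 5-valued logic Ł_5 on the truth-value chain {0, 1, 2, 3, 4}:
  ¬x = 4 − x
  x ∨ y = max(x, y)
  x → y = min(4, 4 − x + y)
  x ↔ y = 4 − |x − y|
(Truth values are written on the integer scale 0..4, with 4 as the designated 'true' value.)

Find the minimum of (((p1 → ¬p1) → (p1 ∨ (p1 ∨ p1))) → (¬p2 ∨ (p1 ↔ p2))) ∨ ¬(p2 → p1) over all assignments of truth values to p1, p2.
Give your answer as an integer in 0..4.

Take p1 = 4, p2 = 2:
¬p1 = ¬4 = 0
p1 → ¬p1 = 4 → 0 = 0
p1 ∨ p1 = 4 ∨ 4 = 4
p1 ∨ (p1 ∨ p1) = 4 ∨ 4 = 4
(p1 → ¬p1) → (p1 ∨ (p1 ∨ p1)) = 0 → 4 = 4
¬p2 = ¬2 = 2
p1 ↔ p2 = 4 ↔ 2 = 2
¬p2 ∨ (p1 ↔ p2) = 2 ∨ 2 = 2
((p1 → ¬p1) → (p1 ∨ (p1 ∨ p1))) → (¬p2 ∨ (p1 ↔ p2)) = 4 → 2 = 2
p2 → p1 = 2 → 4 = 4
¬(p2 → p1) = ¬4 = 0
(((p1 → ¬p1) → (p1 ∨ (p1 ∨ p1))) → (¬p2 ∨ (p1 ↔ p2))) ∨ ¬(p2 → p1) = 2 ∨ 0 = 2
No assignment yields a value below 2, so this is the minimum.

2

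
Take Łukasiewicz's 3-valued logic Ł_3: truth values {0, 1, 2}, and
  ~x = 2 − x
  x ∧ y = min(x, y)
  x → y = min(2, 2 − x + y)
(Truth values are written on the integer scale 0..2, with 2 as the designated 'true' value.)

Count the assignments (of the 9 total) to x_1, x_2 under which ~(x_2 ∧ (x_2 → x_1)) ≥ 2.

4

x_1 = 0, x_2 = 0 ↦ 2  ≥
x_1 = 0, x_2 = 1 ↦ 1  <
x_1 = 0, x_2 = 2 ↦ 2  ≥
x_1 = 1, x_2 = 0 ↦ 2  ≥
x_1 = 1, x_2 = 1 ↦ 1  <
x_1 = 1, x_2 = 2 ↦ 1  <
x_1 = 2, x_2 = 0 ↦ 2  ≥
x_1 = 2, x_2 = 1 ↦ 1  <
x_1 = 2, x_2 = 2 ↦ 0  <
So 4 of the 9 assignments meet the threshold.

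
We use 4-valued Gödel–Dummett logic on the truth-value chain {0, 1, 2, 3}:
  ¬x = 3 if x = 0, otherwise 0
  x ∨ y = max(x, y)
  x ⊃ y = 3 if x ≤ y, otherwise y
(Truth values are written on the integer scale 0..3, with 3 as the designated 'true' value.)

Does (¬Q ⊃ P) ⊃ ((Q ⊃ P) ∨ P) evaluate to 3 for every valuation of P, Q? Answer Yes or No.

No

Counterexample: take P = 0, Q = 1.
¬Q = ¬1 = 0
¬Q ⊃ P = 0 ⊃ 0 = 3
Q ⊃ P = 1 ⊃ 0 = 0
(Q ⊃ P) ∨ P = 0 ∨ 0 = 0
(¬Q ⊃ P) ⊃ ((Q ⊃ P) ∨ P) = 3 ⊃ 0 = 0
This gives 0 ≠ 3.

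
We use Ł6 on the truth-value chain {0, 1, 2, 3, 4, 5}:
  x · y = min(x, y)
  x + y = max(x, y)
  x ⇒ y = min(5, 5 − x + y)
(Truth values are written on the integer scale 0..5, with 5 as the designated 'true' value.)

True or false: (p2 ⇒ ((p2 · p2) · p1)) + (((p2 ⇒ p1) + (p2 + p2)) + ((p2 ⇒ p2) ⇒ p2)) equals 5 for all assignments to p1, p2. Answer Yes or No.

Counterexample: take p1 = 0, p2 = 1.
p2 · p2 = 1 · 1 = 1
(p2 · p2) · p1 = 1 · 0 = 0
p2 ⇒ ((p2 · p2) · p1) = 1 ⇒ 0 = 4
p2 ⇒ p1 = 1 ⇒ 0 = 4
p2 + p2 = 1 + 1 = 1
(p2 ⇒ p1) + (p2 + p2) = 4 + 1 = 4
p2 ⇒ p2 = 1 ⇒ 1 = 5
(p2 ⇒ p2) ⇒ p2 = 5 ⇒ 1 = 1
((p2 ⇒ p1) + (p2 + p2)) + ((p2 ⇒ p2) ⇒ p2) = 4 + 1 = 4
(p2 ⇒ ((p2 · p2) · p1)) + (((p2 ⇒ p1) + (p2 + p2)) + ((p2 ⇒ p2) ⇒ p2)) = 4 + 4 = 4
This gives 4 ≠ 5.

No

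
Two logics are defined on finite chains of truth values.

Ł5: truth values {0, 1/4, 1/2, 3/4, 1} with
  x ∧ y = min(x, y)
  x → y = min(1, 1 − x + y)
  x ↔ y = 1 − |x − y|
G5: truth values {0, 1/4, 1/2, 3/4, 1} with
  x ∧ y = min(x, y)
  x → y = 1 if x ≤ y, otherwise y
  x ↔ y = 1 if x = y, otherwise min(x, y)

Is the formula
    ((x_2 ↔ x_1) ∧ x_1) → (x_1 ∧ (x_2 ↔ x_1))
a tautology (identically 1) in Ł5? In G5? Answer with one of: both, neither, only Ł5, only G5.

In Ł5: every assignment gives 1 — tautology.
In G5: every assignment gives 1 — tautology.

both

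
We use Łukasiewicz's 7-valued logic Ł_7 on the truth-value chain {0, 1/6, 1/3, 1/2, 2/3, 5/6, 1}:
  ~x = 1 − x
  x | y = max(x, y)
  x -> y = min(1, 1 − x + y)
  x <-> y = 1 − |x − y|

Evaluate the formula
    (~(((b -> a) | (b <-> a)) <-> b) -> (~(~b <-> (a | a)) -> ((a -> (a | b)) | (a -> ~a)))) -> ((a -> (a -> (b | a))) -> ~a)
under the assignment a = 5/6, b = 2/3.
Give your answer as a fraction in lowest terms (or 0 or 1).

1/6

b -> a = 2/3 -> 5/6 = 1
b <-> a = 2/3 <-> 5/6 = 5/6
(b -> a) | (b <-> a) = 1 | 5/6 = 1
((b -> a) | (b <-> a)) <-> b = 1 <-> 2/3 = 2/3
~(((b -> a) | (b <-> a)) <-> b) = ~2/3 = 1/3
~b = ~2/3 = 1/3
a | a = 5/6 | 5/6 = 5/6
~b <-> (a | a) = 1/3 <-> 5/6 = 1/2
~(~b <-> (a | a)) = ~1/2 = 1/2
a | b = 5/6 | 2/3 = 5/6
a -> (a | b) = 5/6 -> 5/6 = 1
~a = ~5/6 = 1/6
a -> ~a = 5/6 -> 1/6 = 1/3
(a -> (a | b)) | (a -> ~a) = 1 | 1/3 = 1
~(~b <-> (a | a)) -> ((a -> (a | b)) | (a -> ~a)) = 1/2 -> 1 = 1
~(((b -> a) | (b <-> a)) <-> b) -> (~(~b <-> (a | a)) -> ((a -> (a | b)) | (a -> ~a))) = 1/3 -> 1 = 1
b | a = 2/3 | 5/6 = 5/6
a -> (b | a) = 5/6 -> 5/6 = 1
a -> (a -> (b | a)) = 5/6 -> 1 = 1
~a = ~5/6 = 1/6
(a -> (a -> (b | a))) -> ~a = 1 -> 1/6 = 1/6
(~(((b -> a) | (b <-> a)) <-> b) -> (~(~b <-> (a | a)) -> ((a -> (a | b)) | (a -> ~a)))) -> ((a -> (a -> (b | a))) -> ~a) = 1 -> 1/6 = 1/6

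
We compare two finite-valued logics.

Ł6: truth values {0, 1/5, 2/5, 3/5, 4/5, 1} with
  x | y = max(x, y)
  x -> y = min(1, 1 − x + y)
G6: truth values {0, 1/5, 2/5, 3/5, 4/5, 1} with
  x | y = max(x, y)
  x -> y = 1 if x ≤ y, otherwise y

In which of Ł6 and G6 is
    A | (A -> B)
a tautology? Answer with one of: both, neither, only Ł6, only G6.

neither

In Ł6: at A = 1/5, B = 0 the value is 4/5 — not a tautology.
In G6: at A = 1/5, B = 0 the value is 1/5 — not a tautology.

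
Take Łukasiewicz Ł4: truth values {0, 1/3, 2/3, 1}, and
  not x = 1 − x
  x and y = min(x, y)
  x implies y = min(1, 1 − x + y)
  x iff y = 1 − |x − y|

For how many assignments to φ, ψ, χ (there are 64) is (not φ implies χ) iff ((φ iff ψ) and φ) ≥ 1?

value 1: 15 assignments (counts)
value 2/3: 22 assignments
value 1/3: 19 assignments
value 0: 8 assignments
So 15 of the 64 assignments meet the threshold.

15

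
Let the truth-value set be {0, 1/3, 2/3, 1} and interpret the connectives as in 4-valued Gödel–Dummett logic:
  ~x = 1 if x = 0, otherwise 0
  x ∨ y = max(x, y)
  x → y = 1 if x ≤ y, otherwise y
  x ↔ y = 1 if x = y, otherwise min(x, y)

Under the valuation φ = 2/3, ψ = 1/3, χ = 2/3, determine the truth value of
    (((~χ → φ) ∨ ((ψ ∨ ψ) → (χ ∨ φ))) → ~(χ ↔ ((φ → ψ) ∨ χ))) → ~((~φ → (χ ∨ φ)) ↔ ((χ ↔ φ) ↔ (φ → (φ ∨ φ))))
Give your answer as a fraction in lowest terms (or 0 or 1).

1

~χ = ~2/3 = 0
~χ → φ = 0 → 2/3 = 1
ψ ∨ ψ = 1/3 ∨ 1/3 = 1/3
χ ∨ φ = 2/3 ∨ 2/3 = 2/3
(ψ ∨ ψ) → (χ ∨ φ) = 1/3 → 2/3 = 1
(~χ → φ) ∨ ((ψ ∨ ψ) → (χ ∨ φ)) = 1 ∨ 1 = 1
φ → ψ = 2/3 → 1/3 = 1/3
(φ → ψ) ∨ χ = 1/3 ∨ 2/3 = 2/3
χ ↔ ((φ → ψ) ∨ χ) = 2/3 ↔ 2/3 = 1
~(χ ↔ ((φ → ψ) ∨ χ)) = ~1 = 0
((~χ → φ) ∨ ((ψ ∨ ψ) → (χ ∨ φ))) → ~(χ ↔ ((φ → ψ) ∨ χ)) = 1 → 0 = 0
~φ = ~2/3 = 0
χ ∨ φ = 2/3 ∨ 2/3 = 2/3
~φ → (χ ∨ φ) = 0 → 2/3 = 1
χ ↔ φ = 2/3 ↔ 2/3 = 1
φ ∨ φ = 2/3 ∨ 2/3 = 2/3
φ → (φ ∨ φ) = 2/3 → 2/3 = 1
(χ ↔ φ) ↔ (φ → (φ ∨ φ)) = 1 ↔ 1 = 1
(~φ → (χ ∨ φ)) ↔ ((χ ↔ φ) ↔ (φ → (φ ∨ φ))) = 1 ↔ 1 = 1
~((~φ → (χ ∨ φ)) ↔ ((χ ↔ φ) ↔ (φ → (φ ∨ φ)))) = ~1 = 0
(((~χ → φ) ∨ ((ψ ∨ ψ) → (χ ∨ φ))) → ~(χ ↔ ((φ → ψ) ∨ χ))) → ~((~φ → (χ ∨ φ)) ↔ ((χ ↔ φ) ↔ (φ → (φ ∨ φ)))) = 0 → 0 = 1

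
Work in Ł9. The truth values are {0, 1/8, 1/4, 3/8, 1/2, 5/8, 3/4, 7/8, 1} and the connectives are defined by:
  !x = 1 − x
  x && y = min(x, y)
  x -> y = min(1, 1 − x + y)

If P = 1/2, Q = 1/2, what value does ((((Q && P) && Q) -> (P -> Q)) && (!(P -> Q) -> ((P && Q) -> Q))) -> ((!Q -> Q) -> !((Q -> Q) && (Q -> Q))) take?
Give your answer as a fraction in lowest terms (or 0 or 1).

Q && P = 1/2 && 1/2 = 1/2
(Q && P) && Q = 1/2 && 1/2 = 1/2
P -> Q = 1/2 -> 1/2 = 1
((Q && P) && Q) -> (P -> Q) = 1/2 -> 1 = 1
P -> Q = 1/2 -> 1/2 = 1
!(P -> Q) = !1 = 0
P && Q = 1/2 && 1/2 = 1/2
(P && Q) -> Q = 1/2 -> 1/2 = 1
!(P -> Q) -> ((P && Q) -> Q) = 0 -> 1 = 1
(((Q && P) && Q) -> (P -> Q)) && (!(P -> Q) -> ((P && Q) -> Q)) = 1 && 1 = 1
!Q = !1/2 = 1/2
!Q -> Q = 1/2 -> 1/2 = 1
Q -> Q = 1/2 -> 1/2 = 1
Q -> Q = 1/2 -> 1/2 = 1
(Q -> Q) && (Q -> Q) = 1 && 1 = 1
!((Q -> Q) && (Q -> Q)) = !1 = 0
(!Q -> Q) -> !((Q -> Q) && (Q -> Q)) = 1 -> 0 = 0
((((Q && P) && Q) -> (P -> Q)) && (!(P -> Q) -> ((P && Q) -> Q))) -> ((!Q -> Q) -> !((Q -> Q) && (Q -> Q))) = 1 -> 0 = 0

0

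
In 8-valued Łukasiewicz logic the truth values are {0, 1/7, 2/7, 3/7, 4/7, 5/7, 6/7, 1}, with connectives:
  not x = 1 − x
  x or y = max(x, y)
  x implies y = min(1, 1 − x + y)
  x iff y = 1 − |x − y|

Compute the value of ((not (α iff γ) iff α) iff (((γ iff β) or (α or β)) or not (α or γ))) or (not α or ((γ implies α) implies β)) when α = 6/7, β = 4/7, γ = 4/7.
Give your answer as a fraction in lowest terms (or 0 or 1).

4/7

α iff γ = 6/7 iff 4/7 = 5/7
not (α iff γ) = not 5/7 = 2/7
not (α iff γ) iff α = 2/7 iff 6/7 = 3/7
γ iff β = 4/7 iff 4/7 = 1
α or β = 6/7 or 4/7 = 6/7
(γ iff β) or (α or β) = 1 or 6/7 = 1
α or γ = 6/7 or 4/7 = 6/7
not (α or γ) = not 6/7 = 1/7
((γ iff β) or (α or β)) or not (α or γ) = 1 or 1/7 = 1
(not (α iff γ) iff α) iff (((γ iff β) or (α or β)) or not (α or γ)) = 3/7 iff 1 = 3/7
not α = not 6/7 = 1/7
γ implies α = 4/7 implies 6/7 = 1
(γ implies α) implies β = 1 implies 4/7 = 4/7
not α or ((γ implies α) implies β) = 1/7 or 4/7 = 4/7
((not (α iff γ) iff α) iff (((γ iff β) or (α or β)) or not (α or γ))) or (not α or ((γ implies α) implies β)) = 3/7 or 4/7 = 4/7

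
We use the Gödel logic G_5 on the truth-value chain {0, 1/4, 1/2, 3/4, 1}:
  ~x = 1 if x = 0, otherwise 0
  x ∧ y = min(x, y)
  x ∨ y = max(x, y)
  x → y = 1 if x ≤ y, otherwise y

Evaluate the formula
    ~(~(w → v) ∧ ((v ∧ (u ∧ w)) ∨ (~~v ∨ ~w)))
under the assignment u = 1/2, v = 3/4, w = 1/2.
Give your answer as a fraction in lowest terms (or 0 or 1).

w → v = 1/2 → 3/4 = 1
~(w → v) = ~1 = 0
u ∧ w = 1/2 ∧ 1/2 = 1/2
v ∧ (u ∧ w) = 3/4 ∧ 1/2 = 1/2
~v = ~3/4 = 0
~~v = ~0 = 1
~w = ~1/2 = 0
~~v ∨ ~w = 1 ∨ 0 = 1
(v ∧ (u ∧ w)) ∨ (~~v ∨ ~w) = 1/2 ∨ 1 = 1
~(w → v) ∧ ((v ∧ (u ∧ w)) ∨ (~~v ∨ ~w)) = 0 ∧ 1 = 0
~(~(w → v) ∧ ((v ∧ (u ∧ w)) ∨ (~~v ∨ ~w))) = ~0 = 1

1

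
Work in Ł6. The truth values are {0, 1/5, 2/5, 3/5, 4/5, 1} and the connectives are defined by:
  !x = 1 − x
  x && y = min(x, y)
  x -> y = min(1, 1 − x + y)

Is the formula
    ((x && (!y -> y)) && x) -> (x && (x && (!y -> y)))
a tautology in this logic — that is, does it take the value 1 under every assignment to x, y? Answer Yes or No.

At x = 2/5, y = 2/5, for instance:
!y = !2/5 = 3/5
!y -> y = 3/5 -> 2/5 = 4/5
x && (!y -> y) = 2/5 && 4/5 = 2/5
(x && (!y -> y)) && x = 2/5 && 2/5 = 2/5
x && (x && (!y -> y)) = 2/5 && 2/5 = 2/5
((x && (!y -> y)) && x) -> (x && (x && (!y -> y))) = 2/5 -> 2/5 = 1
and checking the remaining 35 assignments likewise gives ≥ 1 in every case.

Yes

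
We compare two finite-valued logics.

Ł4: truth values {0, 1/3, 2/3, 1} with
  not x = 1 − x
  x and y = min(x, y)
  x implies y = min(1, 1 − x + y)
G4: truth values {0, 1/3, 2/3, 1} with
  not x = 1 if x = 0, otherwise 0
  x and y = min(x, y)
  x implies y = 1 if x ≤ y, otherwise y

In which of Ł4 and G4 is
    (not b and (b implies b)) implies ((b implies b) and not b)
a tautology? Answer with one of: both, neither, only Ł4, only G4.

In Ł4: every assignment gives 1 — tautology.
In G4: every assignment gives 1 — tautology.

both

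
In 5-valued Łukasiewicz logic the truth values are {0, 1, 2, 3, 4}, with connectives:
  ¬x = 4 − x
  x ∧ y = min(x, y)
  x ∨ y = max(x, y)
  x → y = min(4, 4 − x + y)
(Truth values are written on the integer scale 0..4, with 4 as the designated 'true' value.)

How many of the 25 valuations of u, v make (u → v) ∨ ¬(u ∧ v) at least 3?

24

value 4: 19 assignments (counts)
value 3: 5 assignments (counts)
value 2: 1 assignment
So 24 of the 25 assignments meet the threshold.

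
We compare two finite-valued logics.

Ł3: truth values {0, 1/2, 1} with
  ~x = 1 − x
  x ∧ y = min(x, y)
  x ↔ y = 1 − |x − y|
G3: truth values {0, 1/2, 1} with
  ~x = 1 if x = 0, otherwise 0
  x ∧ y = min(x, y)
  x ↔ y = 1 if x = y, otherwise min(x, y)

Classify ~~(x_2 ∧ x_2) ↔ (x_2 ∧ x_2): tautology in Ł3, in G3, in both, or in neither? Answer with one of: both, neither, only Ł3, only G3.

only Ł3

In Ł3: every assignment gives 1 — tautology.
In G3: at x_2 = 1/2 the value is 1/2 — not a tautology.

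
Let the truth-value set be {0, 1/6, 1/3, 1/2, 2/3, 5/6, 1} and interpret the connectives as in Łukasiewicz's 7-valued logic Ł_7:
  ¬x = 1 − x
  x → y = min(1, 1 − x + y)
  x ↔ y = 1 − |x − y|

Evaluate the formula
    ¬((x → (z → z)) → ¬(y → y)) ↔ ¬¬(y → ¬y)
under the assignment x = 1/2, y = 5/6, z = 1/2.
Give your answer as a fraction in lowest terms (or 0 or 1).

z → z = 1/2 → 1/2 = 1
x → (z → z) = 1/2 → 1 = 1
y → y = 5/6 → 5/6 = 1
¬(y → y) = ¬1 = 0
(x → (z → z)) → ¬(y → y) = 1 → 0 = 0
¬((x → (z → z)) → ¬(y → y)) = ¬0 = 1
¬y = ¬5/6 = 1/6
y → ¬y = 5/6 → 1/6 = 1/3
¬(y → ¬y) = ¬1/3 = 2/3
¬¬(y → ¬y) = ¬2/3 = 1/3
¬((x → (z → z)) → ¬(y → y)) ↔ ¬¬(y → ¬y) = 1 ↔ 1/3 = 1/3

1/3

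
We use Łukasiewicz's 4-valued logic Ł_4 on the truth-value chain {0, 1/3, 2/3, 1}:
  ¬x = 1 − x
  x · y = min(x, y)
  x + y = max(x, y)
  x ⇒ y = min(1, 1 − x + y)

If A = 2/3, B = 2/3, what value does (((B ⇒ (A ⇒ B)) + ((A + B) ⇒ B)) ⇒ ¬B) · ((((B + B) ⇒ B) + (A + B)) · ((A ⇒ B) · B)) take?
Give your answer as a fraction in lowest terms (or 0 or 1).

1/3

A ⇒ B = 2/3 ⇒ 2/3 = 1
B ⇒ (A ⇒ B) = 2/3 ⇒ 1 = 1
A + B = 2/3 + 2/3 = 2/3
(A + B) ⇒ B = 2/3 ⇒ 2/3 = 1
(B ⇒ (A ⇒ B)) + ((A + B) ⇒ B) = 1 + 1 = 1
¬B = ¬2/3 = 1/3
((B ⇒ (A ⇒ B)) + ((A + B) ⇒ B)) ⇒ ¬B = 1 ⇒ 1/3 = 1/3
B + B = 2/3 + 2/3 = 2/3
(B + B) ⇒ B = 2/3 ⇒ 2/3 = 1
A + B = 2/3 + 2/3 = 2/3
((B + B) ⇒ B) + (A + B) = 1 + 2/3 = 1
A ⇒ B = 2/3 ⇒ 2/3 = 1
(A ⇒ B) · B = 1 · 2/3 = 2/3
(((B + B) ⇒ B) + (A + B)) · ((A ⇒ B) · B) = 1 · 2/3 = 2/3
(((B ⇒ (A ⇒ B)) + ((A + B) ⇒ B)) ⇒ ¬B) · ((((B + B) ⇒ B) + (A + B)) · ((A ⇒ B) · B)) = 1/3 · 2/3 = 1/3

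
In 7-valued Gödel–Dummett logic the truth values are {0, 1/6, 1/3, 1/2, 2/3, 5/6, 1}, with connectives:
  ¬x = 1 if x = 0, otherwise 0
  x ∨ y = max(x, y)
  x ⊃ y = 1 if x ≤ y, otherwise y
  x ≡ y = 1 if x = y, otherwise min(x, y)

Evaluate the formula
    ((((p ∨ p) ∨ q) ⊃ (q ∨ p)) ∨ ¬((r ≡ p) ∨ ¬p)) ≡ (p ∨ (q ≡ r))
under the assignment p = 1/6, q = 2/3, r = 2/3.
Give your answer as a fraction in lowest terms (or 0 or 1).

p ∨ p = 1/6 ∨ 1/6 = 1/6
(p ∨ p) ∨ q = 1/6 ∨ 2/3 = 2/3
q ∨ p = 2/3 ∨ 1/6 = 2/3
((p ∨ p) ∨ q) ⊃ (q ∨ p) = 2/3 ⊃ 2/3 = 1
r ≡ p = 2/3 ≡ 1/6 = 1/6
¬p = ¬1/6 = 0
(r ≡ p) ∨ ¬p = 1/6 ∨ 0 = 1/6
¬((r ≡ p) ∨ ¬p) = ¬1/6 = 0
(((p ∨ p) ∨ q) ⊃ (q ∨ p)) ∨ ¬((r ≡ p) ∨ ¬p) = 1 ∨ 0 = 1
q ≡ r = 2/3 ≡ 2/3 = 1
p ∨ (q ≡ r) = 1/6 ∨ 1 = 1
((((p ∨ p) ∨ q) ⊃ (q ∨ p)) ∨ ¬((r ≡ p) ∨ ¬p)) ≡ (p ∨ (q ≡ r)) = 1 ≡ 1 = 1

1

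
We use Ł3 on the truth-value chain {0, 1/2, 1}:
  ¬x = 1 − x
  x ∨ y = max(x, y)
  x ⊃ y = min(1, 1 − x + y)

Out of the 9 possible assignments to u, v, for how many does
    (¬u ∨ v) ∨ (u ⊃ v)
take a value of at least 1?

u = 0, v = 0 ↦ 1  ≥
u = 0, v = 1/2 ↦ 1  ≥
u = 0, v = 1 ↦ 1  ≥
u = 1/2, v = 0 ↦ 1/2  <
u = 1/2, v = 1/2 ↦ 1  ≥
u = 1/2, v = 1 ↦ 1  ≥
u = 1, v = 0 ↦ 0  <
u = 1, v = 1/2 ↦ 1/2  <
u = 1, v = 1 ↦ 1  ≥
So 6 of the 9 assignments meet the threshold.

6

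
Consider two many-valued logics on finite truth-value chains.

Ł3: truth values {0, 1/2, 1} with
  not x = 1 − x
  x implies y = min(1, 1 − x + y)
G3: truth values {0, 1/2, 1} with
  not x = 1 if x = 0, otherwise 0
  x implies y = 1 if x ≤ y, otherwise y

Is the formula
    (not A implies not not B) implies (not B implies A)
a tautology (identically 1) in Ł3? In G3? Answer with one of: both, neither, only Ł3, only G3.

only Ł3

In Ł3: every assignment gives 1 — tautology.
In G3: at A = 1/2, B = 0 the value is 1/2 — not a tautology.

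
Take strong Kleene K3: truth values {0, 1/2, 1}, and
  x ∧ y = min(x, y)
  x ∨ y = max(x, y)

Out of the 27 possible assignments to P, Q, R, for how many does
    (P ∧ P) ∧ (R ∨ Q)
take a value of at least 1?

value 1: 5 assignments (counts)
value 1/2: 11 assignments
value 0: 11 assignments
So 5 of the 27 assignments meet the threshold.

5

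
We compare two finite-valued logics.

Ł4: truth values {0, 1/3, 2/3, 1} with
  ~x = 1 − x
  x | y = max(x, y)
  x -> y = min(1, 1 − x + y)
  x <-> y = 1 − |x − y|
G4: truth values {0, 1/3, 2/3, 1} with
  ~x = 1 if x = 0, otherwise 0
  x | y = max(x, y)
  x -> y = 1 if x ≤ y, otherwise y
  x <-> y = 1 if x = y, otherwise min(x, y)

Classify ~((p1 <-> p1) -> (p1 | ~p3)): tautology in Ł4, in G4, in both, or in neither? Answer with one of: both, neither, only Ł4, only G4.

In Ł4: at p1 = 0, p3 = 0 the value is 0 — not a tautology.
In G4: at p1 = 0, p3 = 0 the value is 0 — not a tautology.

neither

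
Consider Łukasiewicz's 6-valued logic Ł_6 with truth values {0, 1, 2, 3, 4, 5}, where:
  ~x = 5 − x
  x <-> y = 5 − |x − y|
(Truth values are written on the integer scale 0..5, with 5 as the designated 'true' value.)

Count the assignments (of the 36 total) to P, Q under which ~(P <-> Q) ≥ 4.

6

value 5: 2 assignments (counts)
value 4: 4 assignments (counts)
value 3: 6 assignments
value 2: 8 assignments
value 1: 10 assignments
value 0: 6 assignments
So 6 of the 36 assignments meet the threshold.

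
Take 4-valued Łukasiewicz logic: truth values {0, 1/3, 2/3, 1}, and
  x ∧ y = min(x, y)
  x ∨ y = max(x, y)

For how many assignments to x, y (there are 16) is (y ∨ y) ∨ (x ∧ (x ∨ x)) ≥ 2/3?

x = 0, y = 0 ↦ 0  <
x = 0, y = 1/3 ↦ 1/3  <
x = 0, y = 2/3 ↦ 2/3  ≥
x = 0, y = 1 ↦ 1  ≥
x = 1/3, y = 0 ↦ 1/3  <
x = 1/3, y = 1/3 ↦ 1/3  <
x = 1/3, y = 2/3 ↦ 2/3  ≥
x = 1/3, y = 1 ↦ 1  ≥
x = 2/3, y = 0 ↦ 2/3  ≥
x = 2/3, y = 1/3 ↦ 2/3  ≥
x = 2/3, y = 2/3 ↦ 2/3  ≥
x = 2/3, y = 1 ↦ 1  ≥
x = 1, y = 0 ↦ 1  ≥
x = 1, y = 1/3 ↦ 1  ≥
x = 1, y = 2/3 ↦ 1  ≥
x = 1, y = 1 ↦ 1  ≥
So 12 of the 16 assignments meet the threshold.

12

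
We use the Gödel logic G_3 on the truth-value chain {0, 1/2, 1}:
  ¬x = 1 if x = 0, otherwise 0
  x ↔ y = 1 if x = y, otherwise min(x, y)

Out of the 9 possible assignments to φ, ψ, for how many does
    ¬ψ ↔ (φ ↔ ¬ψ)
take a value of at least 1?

φ = 0, ψ = 0 ↦ 0  <
φ = 0, ψ = 1/2 ↦ 0  <
φ = 0, ψ = 1 ↦ 0  <
φ = 1/2, ψ = 0 ↦ 1/2  <
φ = 1/2, ψ = 1/2 ↦ 1  ≥
φ = 1/2, ψ = 1 ↦ 1  ≥
φ = 1, ψ = 0 ↦ 1  ≥
φ = 1, ψ = 1/2 ↦ 1  ≥
φ = 1, ψ = 1 ↦ 1  ≥
So 5 of the 9 assignments meet the threshold.

5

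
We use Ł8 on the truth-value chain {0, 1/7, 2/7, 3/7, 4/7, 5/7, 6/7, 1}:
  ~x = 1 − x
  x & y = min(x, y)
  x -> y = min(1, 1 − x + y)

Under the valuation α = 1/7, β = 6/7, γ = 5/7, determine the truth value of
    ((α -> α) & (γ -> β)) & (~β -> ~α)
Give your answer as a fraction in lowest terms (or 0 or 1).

1

α -> α = 1/7 -> 1/7 = 1
γ -> β = 5/7 -> 6/7 = 1
(α -> α) & (γ -> β) = 1 & 1 = 1
~β = ~6/7 = 1/7
~α = ~1/7 = 6/7
~β -> ~α = 1/7 -> 6/7 = 1
((α -> α) & (γ -> β)) & (~β -> ~α) = 1 & 1 = 1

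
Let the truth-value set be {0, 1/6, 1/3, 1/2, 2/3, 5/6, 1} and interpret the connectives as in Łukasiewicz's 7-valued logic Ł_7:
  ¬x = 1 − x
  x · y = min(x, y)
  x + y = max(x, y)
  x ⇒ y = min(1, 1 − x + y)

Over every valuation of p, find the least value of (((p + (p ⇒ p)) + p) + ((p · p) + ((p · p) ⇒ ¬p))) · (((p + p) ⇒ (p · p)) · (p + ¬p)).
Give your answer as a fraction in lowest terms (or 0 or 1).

1/2

Take p = 1/2:
p ⇒ p = 1/2 ⇒ 1/2 = 1
p + (p ⇒ p) = 1/2 + 1 = 1
(p + (p ⇒ p)) + p = 1 + 1/2 = 1
p · p = 1/2 · 1/2 = 1/2
p · p = 1/2 · 1/2 = 1/2
¬p = ¬1/2 = 1/2
(p · p) ⇒ ¬p = 1/2 ⇒ 1/2 = 1
(p · p) + ((p · p) ⇒ ¬p) = 1/2 + 1 = 1
((p + (p ⇒ p)) + p) + ((p · p) + ((p · p) ⇒ ¬p)) = 1 + 1 = 1
p + p = 1/2 + 1/2 = 1/2
p · p = 1/2 · 1/2 = 1/2
(p + p) ⇒ (p · p) = 1/2 ⇒ 1/2 = 1
¬p = ¬1/2 = 1/2
p + ¬p = 1/2 + 1/2 = 1/2
((p + p) ⇒ (p · p)) · (p + ¬p) = 1 · 1/2 = 1/2
(((p + (p ⇒ p)) + p) + ((p · p) + ((p · p) ⇒ ¬p))) · (((p + p) ⇒ (p · p)) · (p + ¬p)) = 1 · 1/2 = 1/2
No assignment yields a value below 1/2, so this is the minimum.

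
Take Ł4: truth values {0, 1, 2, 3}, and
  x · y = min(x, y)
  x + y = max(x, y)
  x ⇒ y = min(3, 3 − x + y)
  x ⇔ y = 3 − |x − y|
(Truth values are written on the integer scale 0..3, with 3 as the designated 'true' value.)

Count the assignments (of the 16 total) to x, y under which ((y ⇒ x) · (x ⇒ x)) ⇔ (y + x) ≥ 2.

x = 0, y = 0 ↦ 0  <
x = 0, y = 1 ↦ 2  ≥
x = 0, y = 2 ↦ 2  ≥
x = 0, y = 3 ↦ 0  <
x = 1, y = 0 ↦ 1  <
x = 1, y = 1 ↦ 1  <
x = 1, y = 2 ↦ 3  ≥
x = 1, y = 3 ↦ 1  <
x = 2, y = 0 ↦ 2  ≥
x = 2, y = 1 ↦ 2  ≥
x = 2, y = 2 ↦ 2  ≥
x = 2, y = 3 ↦ 2  ≥
x = 3, y = 0 ↦ 3  ≥
x = 3, y = 1 ↦ 3  ≥
x = 3, y = 2 ↦ 3  ≥
x = 3, y = 3 ↦ 3  ≥
So 11 of the 16 assignments meet the threshold.

11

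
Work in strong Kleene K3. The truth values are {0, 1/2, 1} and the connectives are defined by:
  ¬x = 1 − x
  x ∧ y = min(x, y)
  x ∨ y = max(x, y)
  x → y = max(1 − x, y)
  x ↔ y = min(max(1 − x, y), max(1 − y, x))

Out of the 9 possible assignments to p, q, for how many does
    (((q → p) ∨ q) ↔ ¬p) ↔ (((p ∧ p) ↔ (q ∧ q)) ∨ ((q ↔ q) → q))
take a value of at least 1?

p = 0, q = 0 ↦ 1  ≥
p = 0, q = 1/2 ↦ 1/2  <
p = 0, q = 1 ↦ 1  ≥
p = 1/2, q = 0 ↦ 1/2  <
p = 1/2, q = 1/2 ↦ 1/2  <
p = 1/2, q = 1 ↦ 1/2  <
p = 1, q = 0 ↦ 1  ≥
p = 1, q = 1/2 ↦ 1/2  <
p = 1, q = 1 ↦ 0  <
So 3 of the 9 assignments meet the threshold.

3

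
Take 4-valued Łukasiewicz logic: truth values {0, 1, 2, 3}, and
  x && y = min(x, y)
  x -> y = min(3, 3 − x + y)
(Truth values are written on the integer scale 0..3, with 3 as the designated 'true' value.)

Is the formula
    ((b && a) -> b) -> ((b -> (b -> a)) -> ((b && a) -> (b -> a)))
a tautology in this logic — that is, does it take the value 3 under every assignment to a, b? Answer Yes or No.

a = 0, b = 0 ↦ 3
a = 0, b = 1 ↦ 3
a = 0, b = 2 ↦ 3
a = 0, b = 3 ↦ 3
a = 1, b = 0 ↦ 3
a = 1, b = 1 ↦ 3
a = 1, b = 2 ↦ 3
a = 1, b = 3 ↦ 3
a = 2, b = 0 ↦ 3
a = 2, b = 1 ↦ 3
a = 2, b = 2 ↦ 3
a = 2, b = 3 ↦ 3
a = 3, b = 0 ↦ 3
a = 3, b = 1 ↦ 3
a = 3, b = 2 ↦ 3
a = 3, b = 3 ↦ 3
Every assignment gives a value ≥ 3.

Yes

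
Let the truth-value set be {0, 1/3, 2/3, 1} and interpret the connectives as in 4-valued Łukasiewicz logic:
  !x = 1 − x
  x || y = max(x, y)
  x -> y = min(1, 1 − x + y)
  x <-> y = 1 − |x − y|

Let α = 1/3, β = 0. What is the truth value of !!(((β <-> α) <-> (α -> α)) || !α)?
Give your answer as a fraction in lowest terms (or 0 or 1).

β <-> α = 0 <-> 1/3 = 2/3
α -> α = 1/3 -> 1/3 = 1
(β <-> α) <-> (α -> α) = 2/3 <-> 1 = 2/3
!α = !1/3 = 2/3
((β <-> α) <-> (α -> α)) || !α = 2/3 || 2/3 = 2/3
!(((β <-> α) <-> (α -> α)) || !α) = !2/3 = 1/3
!!(((β <-> α) <-> (α -> α)) || !α) = !1/3 = 2/3

2/3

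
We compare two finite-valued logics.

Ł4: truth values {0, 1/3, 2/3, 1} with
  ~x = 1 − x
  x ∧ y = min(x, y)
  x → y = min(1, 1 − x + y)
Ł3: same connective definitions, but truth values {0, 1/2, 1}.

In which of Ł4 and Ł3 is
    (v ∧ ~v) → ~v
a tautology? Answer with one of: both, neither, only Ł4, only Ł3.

both

In Ł4: every assignment gives 1 — tautology.
In Ł3: every assignment gives 1 — tautology.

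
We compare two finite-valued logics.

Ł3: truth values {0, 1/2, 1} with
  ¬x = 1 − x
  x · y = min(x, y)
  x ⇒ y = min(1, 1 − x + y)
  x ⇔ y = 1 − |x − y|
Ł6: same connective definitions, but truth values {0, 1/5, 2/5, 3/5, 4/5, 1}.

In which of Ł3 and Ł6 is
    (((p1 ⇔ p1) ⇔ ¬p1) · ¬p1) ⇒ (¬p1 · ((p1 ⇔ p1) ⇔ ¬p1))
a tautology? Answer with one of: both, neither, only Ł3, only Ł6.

In Ł3: every assignment gives 1 — tautology.
In Ł6: every assignment gives 1 — tautology.

both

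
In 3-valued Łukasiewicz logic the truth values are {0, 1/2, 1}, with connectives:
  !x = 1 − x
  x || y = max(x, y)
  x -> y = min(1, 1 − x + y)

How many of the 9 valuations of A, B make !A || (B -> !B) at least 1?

7

A = 0, B = 0 ↦ 1  ≥
A = 0, B = 1/2 ↦ 1  ≥
A = 0, B = 1 ↦ 1  ≥
A = 1/2, B = 0 ↦ 1  ≥
A = 1/2, B = 1/2 ↦ 1  ≥
A = 1/2, B = 1 ↦ 1/2  <
A = 1, B = 0 ↦ 1  ≥
A = 1, B = 1/2 ↦ 1  ≥
A = 1, B = 1 ↦ 0  <
So 7 of the 9 assignments meet the threshold.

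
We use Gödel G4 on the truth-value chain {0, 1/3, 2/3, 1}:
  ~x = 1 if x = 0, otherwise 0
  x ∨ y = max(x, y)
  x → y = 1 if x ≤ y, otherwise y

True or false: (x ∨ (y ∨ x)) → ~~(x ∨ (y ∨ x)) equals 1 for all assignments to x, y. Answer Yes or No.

x = 0, y = 0 ↦ 1
x = 0, y = 1/3 ↦ 1
x = 0, y = 2/3 ↦ 1
x = 0, y = 1 ↦ 1
x = 1/3, y = 0 ↦ 1
x = 1/3, y = 1/3 ↦ 1
x = 1/3, y = 2/3 ↦ 1
x = 1/3, y = 1 ↦ 1
x = 2/3, y = 0 ↦ 1
x = 2/3, y = 1/3 ↦ 1
x = 2/3, y = 2/3 ↦ 1
x = 2/3, y = 1 ↦ 1
x = 1, y = 0 ↦ 1
x = 1, y = 1/3 ↦ 1
x = 1, y = 2/3 ↦ 1
x = 1, y = 1 ↦ 1
Every assignment gives a value ≥ 1.

Yes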